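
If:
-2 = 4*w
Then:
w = -1/2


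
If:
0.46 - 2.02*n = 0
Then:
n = 0.23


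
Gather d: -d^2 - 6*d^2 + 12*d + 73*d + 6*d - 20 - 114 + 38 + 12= -7*d^2 + 91*d - 84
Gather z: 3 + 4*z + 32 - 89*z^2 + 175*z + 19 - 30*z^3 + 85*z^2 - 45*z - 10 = -30*z^3 - 4*z^2 + 134*z + 44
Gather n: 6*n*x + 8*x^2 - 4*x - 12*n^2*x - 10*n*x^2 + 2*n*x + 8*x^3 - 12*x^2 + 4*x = -12*n^2*x + n*(-10*x^2 + 8*x) + 8*x^3 - 4*x^2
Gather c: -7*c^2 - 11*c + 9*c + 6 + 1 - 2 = -7*c^2 - 2*c + 5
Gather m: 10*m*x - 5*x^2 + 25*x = 10*m*x - 5*x^2 + 25*x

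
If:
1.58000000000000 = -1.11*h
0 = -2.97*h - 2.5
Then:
No Solution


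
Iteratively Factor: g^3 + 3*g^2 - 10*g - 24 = (g + 2)*(g^2 + g - 12) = (g - 3)*(g + 2)*(g + 4)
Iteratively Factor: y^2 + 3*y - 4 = (y - 1)*(y + 4)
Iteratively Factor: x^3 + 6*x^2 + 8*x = (x + 2)*(x^2 + 4*x) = (x + 2)*(x + 4)*(x)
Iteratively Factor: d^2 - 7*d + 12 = (d - 4)*(d - 3)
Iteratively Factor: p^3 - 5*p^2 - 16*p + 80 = (p + 4)*(p^2 - 9*p + 20) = (p - 5)*(p + 4)*(p - 4)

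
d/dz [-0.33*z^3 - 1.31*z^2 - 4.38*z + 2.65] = -0.99*z^2 - 2.62*z - 4.38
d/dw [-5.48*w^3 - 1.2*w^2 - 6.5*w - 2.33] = -16.44*w^2 - 2.4*w - 6.5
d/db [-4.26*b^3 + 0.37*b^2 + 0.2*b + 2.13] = -12.78*b^2 + 0.74*b + 0.2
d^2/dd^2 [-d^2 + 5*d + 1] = -2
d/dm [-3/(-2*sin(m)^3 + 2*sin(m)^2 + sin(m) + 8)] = 3*(-6*sin(m)^2 + 4*sin(m) + 1)*cos(m)/(-2*sin(m)^3 + 2*sin(m)^2 + sin(m) + 8)^2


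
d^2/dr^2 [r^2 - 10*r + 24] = 2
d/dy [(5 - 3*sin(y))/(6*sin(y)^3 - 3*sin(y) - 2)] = 3*(12*sin(y)^3 - 30*sin(y)^2 + 7)*cos(y)/(-6*sin(y)^3 + 3*sin(y) + 2)^2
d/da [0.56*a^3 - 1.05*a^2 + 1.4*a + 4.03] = 1.68*a^2 - 2.1*a + 1.4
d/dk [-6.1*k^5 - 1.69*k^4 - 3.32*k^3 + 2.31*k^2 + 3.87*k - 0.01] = -30.5*k^4 - 6.76*k^3 - 9.96*k^2 + 4.62*k + 3.87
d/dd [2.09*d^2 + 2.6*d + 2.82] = 4.18*d + 2.6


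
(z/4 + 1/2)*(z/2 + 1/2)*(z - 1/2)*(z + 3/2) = z^4/8 + z^3/2 + 17*z^2/32 - z/32 - 3/16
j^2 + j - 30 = (j - 5)*(j + 6)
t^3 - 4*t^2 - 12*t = t*(t - 6)*(t + 2)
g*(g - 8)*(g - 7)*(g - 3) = g^4 - 18*g^3 + 101*g^2 - 168*g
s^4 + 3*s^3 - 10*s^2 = s^2*(s - 2)*(s + 5)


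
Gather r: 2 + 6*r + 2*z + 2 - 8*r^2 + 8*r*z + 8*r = -8*r^2 + r*(8*z + 14) + 2*z + 4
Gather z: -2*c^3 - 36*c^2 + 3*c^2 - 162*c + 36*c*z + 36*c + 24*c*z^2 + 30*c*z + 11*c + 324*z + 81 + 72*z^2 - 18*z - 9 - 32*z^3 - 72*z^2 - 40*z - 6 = -2*c^3 - 33*c^2 + 24*c*z^2 - 115*c - 32*z^3 + z*(66*c + 266) + 66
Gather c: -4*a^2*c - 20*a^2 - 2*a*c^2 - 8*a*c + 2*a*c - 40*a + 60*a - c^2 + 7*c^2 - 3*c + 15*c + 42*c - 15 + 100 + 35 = -20*a^2 + 20*a + c^2*(6 - 2*a) + c*(-4*a^2 - 6*a + 54) + 120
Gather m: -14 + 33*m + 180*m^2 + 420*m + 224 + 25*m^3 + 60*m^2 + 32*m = 25*m^3 + 240*m^2 + 485*m + 210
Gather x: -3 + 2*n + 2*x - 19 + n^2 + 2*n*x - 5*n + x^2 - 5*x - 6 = n^2 - 3*n + x^2 + x*(2*n - 3) - 28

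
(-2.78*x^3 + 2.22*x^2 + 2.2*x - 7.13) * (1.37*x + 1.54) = -3.8086*x^4 - 1.2398*x^3 + 6.4328*x^2 - 6.3801*x - 10.9802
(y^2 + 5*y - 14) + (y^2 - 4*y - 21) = 2*y^2 + y - 35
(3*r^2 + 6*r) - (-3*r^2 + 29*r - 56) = 6*r^2 - 23*r + 56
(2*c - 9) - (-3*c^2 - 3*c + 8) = 3*c^2 + 5*c - 17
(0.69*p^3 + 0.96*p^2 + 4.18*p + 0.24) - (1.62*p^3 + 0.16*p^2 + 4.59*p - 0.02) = -0.93*p^3 + 0.8*p^2 - 0.41*p + 0.26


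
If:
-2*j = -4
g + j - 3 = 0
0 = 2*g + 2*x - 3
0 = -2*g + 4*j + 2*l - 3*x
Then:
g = 1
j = 2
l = -9/4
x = 1/2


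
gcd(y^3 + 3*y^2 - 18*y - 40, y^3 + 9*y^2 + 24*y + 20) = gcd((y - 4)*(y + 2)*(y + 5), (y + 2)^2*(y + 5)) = y^2 + 7*y + 10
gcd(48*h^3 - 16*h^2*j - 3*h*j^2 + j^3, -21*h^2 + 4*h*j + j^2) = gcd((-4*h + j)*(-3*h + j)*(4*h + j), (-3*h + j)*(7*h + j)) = 3*h - j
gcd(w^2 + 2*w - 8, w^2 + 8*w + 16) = w + 4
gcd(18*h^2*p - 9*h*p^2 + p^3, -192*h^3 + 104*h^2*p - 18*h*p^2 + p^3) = -6*h + p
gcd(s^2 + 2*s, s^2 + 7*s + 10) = s + 2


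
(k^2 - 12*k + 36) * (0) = 0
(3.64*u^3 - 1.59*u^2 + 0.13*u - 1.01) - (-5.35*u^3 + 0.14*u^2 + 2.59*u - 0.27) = 8.99*u^3 - 1.73*u^2 - 2.46*u - 0.74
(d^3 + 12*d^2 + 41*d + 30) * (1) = d^3 + 12*d^2 + 41*d + 30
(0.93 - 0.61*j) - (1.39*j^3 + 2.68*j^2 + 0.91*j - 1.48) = -1.39*j^3 - 2.68*j^2 - 1.52*j + 2.41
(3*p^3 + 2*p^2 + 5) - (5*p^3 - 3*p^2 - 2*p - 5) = -2*p^3 + 5*p^2 + 2*p + 10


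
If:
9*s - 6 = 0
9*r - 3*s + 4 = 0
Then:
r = -2/9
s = 2/3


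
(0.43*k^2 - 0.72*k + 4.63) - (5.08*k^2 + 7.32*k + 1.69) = -4.65*k^2 - 8.04*k + 2.94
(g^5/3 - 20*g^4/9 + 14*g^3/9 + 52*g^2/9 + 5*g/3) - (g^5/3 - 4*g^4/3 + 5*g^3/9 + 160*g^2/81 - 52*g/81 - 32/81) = -8*g^4/9 + g^3 + 308*g^2/81 + 187*g/81 + 32/81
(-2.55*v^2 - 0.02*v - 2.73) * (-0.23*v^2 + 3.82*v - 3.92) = 0.5865*v^4 - 9.7364*v^3 + 10.5475*v^2 - 10.3502*v + 10.7016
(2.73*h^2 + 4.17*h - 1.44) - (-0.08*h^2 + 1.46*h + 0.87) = 2.81*h^2 + 2.71*h - 2.31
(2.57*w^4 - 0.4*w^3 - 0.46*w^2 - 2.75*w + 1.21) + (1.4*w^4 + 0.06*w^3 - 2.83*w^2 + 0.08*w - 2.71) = 3.97*w^4 - 0.34*w^3 - 3.29*w^2 - 2.67*w - 1.5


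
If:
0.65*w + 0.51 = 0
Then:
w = -0.78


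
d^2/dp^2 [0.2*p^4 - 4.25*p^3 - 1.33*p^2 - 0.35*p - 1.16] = 2.4*p^2 - 25.5*p - 2.66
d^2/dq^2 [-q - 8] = 0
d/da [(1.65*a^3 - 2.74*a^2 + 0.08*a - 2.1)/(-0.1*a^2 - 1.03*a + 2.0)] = (-0.165*a^4 - 3.399*a^3 + 12.7302*a^2 - 11.38*a - 2.003)/(0.01*a^4 + 0.206*a^3 + 0.6609*a^2 - 4.12*a + 4.0)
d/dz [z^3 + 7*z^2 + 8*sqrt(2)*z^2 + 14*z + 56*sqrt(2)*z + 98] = 3*z^2 + 14*z + 16*sqrt(2)*z + 14 + 56*sqrt(2)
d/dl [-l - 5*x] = -1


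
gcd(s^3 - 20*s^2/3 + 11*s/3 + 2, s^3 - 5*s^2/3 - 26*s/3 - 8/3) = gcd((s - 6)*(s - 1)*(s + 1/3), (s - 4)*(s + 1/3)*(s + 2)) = s + 1/3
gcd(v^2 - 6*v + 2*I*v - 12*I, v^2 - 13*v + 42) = v - 6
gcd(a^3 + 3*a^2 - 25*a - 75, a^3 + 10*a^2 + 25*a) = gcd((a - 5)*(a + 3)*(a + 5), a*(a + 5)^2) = a + 5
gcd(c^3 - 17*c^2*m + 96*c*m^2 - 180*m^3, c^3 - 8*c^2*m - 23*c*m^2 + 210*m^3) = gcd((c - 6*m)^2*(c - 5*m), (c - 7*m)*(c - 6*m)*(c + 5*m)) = c - 6*m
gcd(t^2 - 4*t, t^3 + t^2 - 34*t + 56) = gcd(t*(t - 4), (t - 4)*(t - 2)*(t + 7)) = t - 4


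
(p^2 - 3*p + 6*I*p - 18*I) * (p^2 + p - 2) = p^4 - 2*p^3 + 6*I*p^3 - 5*p^2 - 12*I*p^2 + 6*p - 30*I*p + 36*I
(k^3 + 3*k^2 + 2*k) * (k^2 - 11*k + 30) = k^5 - 8*k^4 - k^3 + 68*k^2 + 60*k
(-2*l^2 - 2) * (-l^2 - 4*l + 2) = 2*l^4 + 8*l^3 - 2*l^2 + 8*l - 4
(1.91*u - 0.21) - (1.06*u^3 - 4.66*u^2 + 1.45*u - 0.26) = -1.06*u^3 + 4.66*u^2 + 0.46*u + 0.05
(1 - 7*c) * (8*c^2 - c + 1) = -56*c^3 + 15*c^2 - 8*c + 1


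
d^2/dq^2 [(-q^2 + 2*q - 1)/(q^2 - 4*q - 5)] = 4*(-q^3 - 9*q^2 + 21*q - 43)/(q^6 - 12*q^5 + 33*q^4 + 56*q^3 - 165*q^2 - 300*q - 125)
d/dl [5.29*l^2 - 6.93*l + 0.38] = 10.58*l - 6.93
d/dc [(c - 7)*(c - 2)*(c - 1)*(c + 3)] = 4*c^3 - 21*c^2 - 14*c + 55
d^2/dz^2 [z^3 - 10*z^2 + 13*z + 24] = 6*z - 20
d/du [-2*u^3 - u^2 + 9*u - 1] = -6*u^2 - 2*u + 9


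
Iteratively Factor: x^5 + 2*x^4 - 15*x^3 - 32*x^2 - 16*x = (x - 4)*(x^4 + 6*x^3 + 9*x^2 + 4*x) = (x - 4)*(x + 1)*(x^3 + 5*x^2 + 4*x) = (x - 4)*(x + 1)*(x + 4)*(x^2 + x) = (x - 4)*(x + 1)^2*(x + 4)*(x)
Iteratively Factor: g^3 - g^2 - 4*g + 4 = (g - 2)*(g^2 + g - 2) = (g - 2)*(g - 1)*(g + 2)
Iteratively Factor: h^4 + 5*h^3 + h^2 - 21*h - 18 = (h + 3)*(h^3 + 2*h^2 - 5*h - 6) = (h - 2)*(h + 3)*(h^2 + 4*h + 3) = (h - 2)*(h + 3)^2*(h + 1)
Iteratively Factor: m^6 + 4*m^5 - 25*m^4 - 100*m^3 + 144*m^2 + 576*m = (m + 3)*(m^5 + m^4 - 28*m^3 - 16*m^2 + 192*m) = m*(m + 3)*(m^4 + m^3 - 28*m^2 - 16*m + 192) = m*(m + 3)*(m + 4)*(m^3 - 3*m^2 - 16*m + 48) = m*(m + 3)*(m + 4)^2*(m^2 - 7*m + 12) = m*(m - 3)*(m + 3)*(m + 4)^2*(m - 4)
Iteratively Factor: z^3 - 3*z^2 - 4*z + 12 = (z - 3)*(z^2 - 4) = (z - 3)*(z - 2)*(z + 2)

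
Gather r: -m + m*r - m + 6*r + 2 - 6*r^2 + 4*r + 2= -2*m - 6*r^2 + r*(m + 10) + 4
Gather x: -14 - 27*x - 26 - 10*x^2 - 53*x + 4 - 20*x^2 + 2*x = -30*x^2 - 78*x - 36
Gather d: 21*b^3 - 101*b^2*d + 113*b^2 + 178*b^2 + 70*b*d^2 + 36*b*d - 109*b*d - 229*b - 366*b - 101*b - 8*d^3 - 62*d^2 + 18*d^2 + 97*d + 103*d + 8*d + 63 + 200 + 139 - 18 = 21*b^3 + 291*b^2 - 696*b - 8*d^3 + d^2*(70*b - 44) + d*(-101*b^2 - 73*b + 208) + 384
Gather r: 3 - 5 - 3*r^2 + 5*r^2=2*r^2 - 2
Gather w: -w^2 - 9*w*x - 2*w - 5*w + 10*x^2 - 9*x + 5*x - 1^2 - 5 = -w^2 + w*(-9*x - 7) + 10*x^2 - 4*x - 6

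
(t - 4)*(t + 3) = t^2 - t - 12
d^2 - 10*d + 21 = (d - 7)*(d - 3)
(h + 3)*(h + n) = h^2 + h*n + 3*h + 3*n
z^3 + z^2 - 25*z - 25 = (z - 5)*(z + 1)*(z + 5)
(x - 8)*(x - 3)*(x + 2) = x^3 - 9*x^2 + 2*x + 48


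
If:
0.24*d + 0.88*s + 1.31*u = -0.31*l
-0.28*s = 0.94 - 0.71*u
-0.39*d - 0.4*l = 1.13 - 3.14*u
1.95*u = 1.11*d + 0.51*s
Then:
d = 1.93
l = 0.48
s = -1.68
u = 0.66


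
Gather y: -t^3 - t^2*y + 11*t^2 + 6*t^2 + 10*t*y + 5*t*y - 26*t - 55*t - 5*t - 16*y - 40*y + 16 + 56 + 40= -t^3 + 17*t^2 - 86*t + y*(-t^2 + 15*t - 56) + 112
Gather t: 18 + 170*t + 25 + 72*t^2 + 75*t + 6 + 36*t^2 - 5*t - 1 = 108*t^2 + 240*t + 48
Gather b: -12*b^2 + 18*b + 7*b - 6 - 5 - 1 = -12*b^2 + 25*b - 12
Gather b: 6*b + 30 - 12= 6*b + 18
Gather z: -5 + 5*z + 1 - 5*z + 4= 0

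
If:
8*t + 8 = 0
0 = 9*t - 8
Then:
No Solution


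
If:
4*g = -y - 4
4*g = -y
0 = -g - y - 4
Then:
No Solution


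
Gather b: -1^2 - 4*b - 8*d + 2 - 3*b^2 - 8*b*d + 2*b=-3*b^2 + b*(-8*d - 2) - 8*d + 1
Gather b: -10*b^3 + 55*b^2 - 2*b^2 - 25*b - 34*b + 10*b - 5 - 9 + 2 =-10*b^3 + 53*b^2 - 49*b - 12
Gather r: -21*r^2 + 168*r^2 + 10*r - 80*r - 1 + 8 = 147*r^2 - 70*r + 7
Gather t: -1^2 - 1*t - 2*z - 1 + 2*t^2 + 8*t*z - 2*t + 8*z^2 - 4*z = 2*t^2 + t*(8*z - 3) + 8*z^2 - 6*z - 2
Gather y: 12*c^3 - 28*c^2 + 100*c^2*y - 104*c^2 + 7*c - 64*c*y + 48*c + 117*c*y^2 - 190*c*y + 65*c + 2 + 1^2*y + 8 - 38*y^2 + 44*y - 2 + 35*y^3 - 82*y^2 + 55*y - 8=12*c^3 - 132*c^2 + 120*c + 35*y^3 + y^2*(117*c - 120) + y*(100*c^2 - 254*c + 100)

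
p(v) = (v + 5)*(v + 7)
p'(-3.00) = 6.00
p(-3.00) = 8.00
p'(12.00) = 36.00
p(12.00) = 323.00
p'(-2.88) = 6.24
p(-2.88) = 8.73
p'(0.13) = 12.26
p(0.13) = 36.58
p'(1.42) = 14.84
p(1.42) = 54.06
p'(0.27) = 12.54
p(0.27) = 38.31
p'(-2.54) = 6.92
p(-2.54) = 10.97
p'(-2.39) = 7.22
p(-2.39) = 12.03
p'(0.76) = 13.52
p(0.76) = 44.70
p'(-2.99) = 6.02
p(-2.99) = 8.06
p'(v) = 2*v + 12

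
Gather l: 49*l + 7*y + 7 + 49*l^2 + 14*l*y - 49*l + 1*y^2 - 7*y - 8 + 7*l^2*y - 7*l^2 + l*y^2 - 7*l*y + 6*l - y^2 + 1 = l^2*(7*y + 42) + l*(y^2 + 7*y + 6)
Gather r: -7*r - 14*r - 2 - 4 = -21*r - 6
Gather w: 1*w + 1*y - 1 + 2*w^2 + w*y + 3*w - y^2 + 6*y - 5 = 2*w^2 + w*(y + 4) - y^2 + 7*y - 6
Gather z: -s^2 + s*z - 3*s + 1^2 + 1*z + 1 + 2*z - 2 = -s^2 - 3*s + z*(s + 3)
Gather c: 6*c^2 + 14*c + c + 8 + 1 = 6*c^2 + 15*c + 9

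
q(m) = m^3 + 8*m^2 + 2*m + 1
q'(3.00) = 77.00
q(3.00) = 106.00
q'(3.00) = 77.00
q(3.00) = 106.00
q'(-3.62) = -16.61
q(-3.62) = 51.16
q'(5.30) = 171.07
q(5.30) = 385.20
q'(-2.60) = -19.32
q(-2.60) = 32.30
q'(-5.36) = 2.43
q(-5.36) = 66.13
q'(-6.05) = 15.01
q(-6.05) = 60.27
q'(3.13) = 81.47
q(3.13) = 116.30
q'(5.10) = 161.63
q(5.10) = 351.93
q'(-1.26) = -13.40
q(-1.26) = 9.18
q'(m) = 3*m^2 + 16*m + 2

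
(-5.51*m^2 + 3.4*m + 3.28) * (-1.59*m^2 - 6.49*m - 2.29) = 8.7609*m^4 + 30.3539*m^3 - 14.6633*m^2 - 29.0732*m - 7.5112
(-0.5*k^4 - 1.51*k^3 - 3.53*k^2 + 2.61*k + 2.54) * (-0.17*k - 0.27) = 0.085*k^5 + 0.3917*k^4 + 1.0078*k^3 + 0.5094*k^2 - 1.1365*k - 0.6858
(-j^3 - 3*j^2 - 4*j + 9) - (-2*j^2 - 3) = -j^3 - j^2 - 4*j + 12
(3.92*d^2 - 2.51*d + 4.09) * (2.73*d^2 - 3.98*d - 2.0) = 10.7016*d^4 - 22.4539*d^3 + 13.3155*d^2 - 11.2582*d - 8.18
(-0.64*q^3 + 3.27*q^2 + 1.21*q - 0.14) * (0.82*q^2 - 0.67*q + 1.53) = -0.5248*q^5 + 3.1102*q^4 - 2.1779*q^3 + 4.0776*q^2 + 1.9451*q - 0.2142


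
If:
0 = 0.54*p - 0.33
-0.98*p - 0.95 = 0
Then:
No Solution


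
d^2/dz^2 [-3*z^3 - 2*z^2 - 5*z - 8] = -18*z - 4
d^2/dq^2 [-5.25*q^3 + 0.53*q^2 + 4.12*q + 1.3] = 1.06 - 31.5*q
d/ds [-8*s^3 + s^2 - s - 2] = -24*s^2 + 2*s - 1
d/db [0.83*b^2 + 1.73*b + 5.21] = 1.66*b + 1.73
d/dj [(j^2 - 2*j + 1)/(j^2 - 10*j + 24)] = 2*(-4*j^2 + 23*j - 19)/(j^4 - 20*j^3 + 148*j^2 - 480*j + 576)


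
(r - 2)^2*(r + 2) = r^3 - 2*r^2 - 4*r + 8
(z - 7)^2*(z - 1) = z^3 - 15*z^2 + 63*z - 49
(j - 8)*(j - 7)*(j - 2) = j^3 - 17*j^2 + 86*j - 112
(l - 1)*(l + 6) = l^2 + 5*l - 6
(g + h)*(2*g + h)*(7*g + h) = 14*g^3 + 23*g^2*h + 10*g*h^2 + h^3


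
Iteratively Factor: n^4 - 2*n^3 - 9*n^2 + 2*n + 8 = (n + 2)*(n^3 - 4*n^2 - n + 4) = (n - 1)*(n + 2)*(n^2 - 3*n - 4) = (n - 1)*(n + 1)*(n + 2)*(n - 4)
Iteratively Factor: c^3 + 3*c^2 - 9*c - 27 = (c - 3)*(c^2 + 6*c + 9) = (c - 3)*(c + 3)*(c + 3)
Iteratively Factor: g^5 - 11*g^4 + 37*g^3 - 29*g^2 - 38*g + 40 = (g + 1)*(g^4 - 12*g^3 + 49*g^2 - 78*g + 40) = (g - 4)*(g + 1)*(g^3 - 8*g^2 + 17*g - 10) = (g - 4)*(g - 1)*(g + 1)*(g^2 - 7*g + 10) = (g - 4)*(g - 2)*(g - 1)*(g + 1)*(g - 5)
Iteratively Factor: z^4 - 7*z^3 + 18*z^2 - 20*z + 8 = (z - 1)*(z^3 - 6*z^2 + 12*z - 8) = (z - 2)*(z - 1)*(z^2 - 4*z + 4) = (z - 2)^2*(z - 1)*(z - 2)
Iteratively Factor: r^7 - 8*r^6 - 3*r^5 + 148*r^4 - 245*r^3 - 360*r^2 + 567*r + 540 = (r + 1)*(r^6 - 9*r^5 + 6*r^4 + 142*r^3 - 387*r^2 + 27*r + 540) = (r - 3)*(r + 1)*(r^5 - 6*r^4 - 12*r^3 + 106*r^2 - 69*r - 180) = (r - 5)*(r - 3)*(r + 1)*(r^4 - r^3 - 17*r^2 + 21*r + 36) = (r - 5)*(r - 3)^2*(r + 1)*(r^3 + 2*r^2 - 11*r - 12) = (r - 5)*(r - 3)^2*(r + 1)*(r + 4)*(r^2 - 2*r - 3) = (r - 5)*(r - 3)^3*(r + 1)*(r + 4)*(r + 1)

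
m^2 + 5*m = m*(m + 5)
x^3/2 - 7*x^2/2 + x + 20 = (x/2 + 1)*(x - 5)*(x - 4)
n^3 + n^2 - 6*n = n*(n - 2)*(n + 3)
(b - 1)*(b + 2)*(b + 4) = b^3 + 5*b^2 + 2*b - 8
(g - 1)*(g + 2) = g^2 + g - 2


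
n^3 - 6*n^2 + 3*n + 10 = (n - 5)*(n - 2)*(n + 1)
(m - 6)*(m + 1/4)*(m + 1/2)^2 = m^4 - 19*m^3/4 - 7*m^2 - 47*m/16 - 3/8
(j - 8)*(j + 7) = j^2 - j - 56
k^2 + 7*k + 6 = (k + 1)*(k + 6)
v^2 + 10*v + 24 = (v + 4)*(v + 6)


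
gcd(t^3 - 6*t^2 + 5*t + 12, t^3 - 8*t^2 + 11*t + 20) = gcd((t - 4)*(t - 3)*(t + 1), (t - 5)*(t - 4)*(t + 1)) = t^2 - 3*t - 4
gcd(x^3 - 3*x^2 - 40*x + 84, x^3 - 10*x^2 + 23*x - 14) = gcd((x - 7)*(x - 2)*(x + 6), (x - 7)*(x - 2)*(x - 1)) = x^2 - 9*x + 14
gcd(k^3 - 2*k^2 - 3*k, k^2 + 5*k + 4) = k + 1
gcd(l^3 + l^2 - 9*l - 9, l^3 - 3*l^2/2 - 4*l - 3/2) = l^2 - 2*l - 3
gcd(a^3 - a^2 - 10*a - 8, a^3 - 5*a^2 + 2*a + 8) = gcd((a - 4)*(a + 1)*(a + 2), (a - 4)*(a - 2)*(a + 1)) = a^2 - 3*a - 4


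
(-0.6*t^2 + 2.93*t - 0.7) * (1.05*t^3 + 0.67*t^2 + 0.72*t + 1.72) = -0.63*t^5 + 2.6745*t^4 + 0.7961*t^3 + 0.6086*t^2 + 4.5356*t - 1.204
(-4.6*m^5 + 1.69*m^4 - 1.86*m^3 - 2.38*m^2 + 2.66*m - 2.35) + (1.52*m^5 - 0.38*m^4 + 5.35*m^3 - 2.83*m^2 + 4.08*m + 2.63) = -3.08*m^5 + 1.31*m^4 + 3.49*m^3 - 5.21*m^2 + 6.74*m + 0.28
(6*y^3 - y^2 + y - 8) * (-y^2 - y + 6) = -6*y^5 - 5*y^4 + 36*y^3 + y^2 + 14*y - 48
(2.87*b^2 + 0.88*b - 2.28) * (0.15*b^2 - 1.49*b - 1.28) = 0.4305*b^4 - 4.1443*b^3 - 5.3268*b^2 + 2.2708*b + 2.9184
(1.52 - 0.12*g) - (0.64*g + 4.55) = -0.76*g - 3.03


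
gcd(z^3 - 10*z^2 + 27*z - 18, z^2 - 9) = z - 3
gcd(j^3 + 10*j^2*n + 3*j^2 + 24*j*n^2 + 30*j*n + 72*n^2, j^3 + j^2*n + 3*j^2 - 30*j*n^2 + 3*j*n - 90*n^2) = j^2 + 6*j*n + 3*j + 18*n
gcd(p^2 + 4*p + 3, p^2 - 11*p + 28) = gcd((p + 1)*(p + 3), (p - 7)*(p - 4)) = 1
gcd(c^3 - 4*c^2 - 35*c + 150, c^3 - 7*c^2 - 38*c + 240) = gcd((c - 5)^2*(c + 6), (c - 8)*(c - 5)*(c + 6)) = c^2 + c - 30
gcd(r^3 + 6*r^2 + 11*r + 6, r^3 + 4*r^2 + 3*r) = r^2 + 4*r + 3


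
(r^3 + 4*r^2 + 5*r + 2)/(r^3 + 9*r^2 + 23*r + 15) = (r^2 + 3*r + 2)/(r^2 + 8*r + 15)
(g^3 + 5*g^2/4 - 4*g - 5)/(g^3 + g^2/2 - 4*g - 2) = (4*g + 5)/(2*(2*g + 1))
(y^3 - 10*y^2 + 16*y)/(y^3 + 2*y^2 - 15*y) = (y^2 - 10*y + 16)/(y^2 + 2*y - 15)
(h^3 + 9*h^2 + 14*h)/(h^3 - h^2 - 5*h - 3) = h*(h^2 + 9*h + 14)/(h^3 - h^2 - 5*h - 3)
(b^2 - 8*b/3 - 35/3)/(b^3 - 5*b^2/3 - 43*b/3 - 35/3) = 1/(b + 1)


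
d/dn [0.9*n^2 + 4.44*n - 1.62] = 1.8*n + 4.44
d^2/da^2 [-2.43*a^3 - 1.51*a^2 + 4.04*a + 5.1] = -14.58*a - 3.02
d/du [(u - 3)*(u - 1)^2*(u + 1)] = 4*u^3 - 12*u^2 + 4*u + 4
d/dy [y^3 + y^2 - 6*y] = 3*y^2 + 2*y - 6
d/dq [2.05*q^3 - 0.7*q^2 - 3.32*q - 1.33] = 6.15*q^2 - 1.4*q - 3.32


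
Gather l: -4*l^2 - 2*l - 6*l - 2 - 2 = -4*l^2 - 8*l - 4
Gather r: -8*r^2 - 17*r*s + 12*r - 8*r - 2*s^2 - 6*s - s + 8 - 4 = -8*r^2 + r*(4 - 17*s) - 2*s^2 - 7*s + 4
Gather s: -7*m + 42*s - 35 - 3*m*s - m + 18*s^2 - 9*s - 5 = -8*m + 18*s^2 + s*(33 - 3*m) - 40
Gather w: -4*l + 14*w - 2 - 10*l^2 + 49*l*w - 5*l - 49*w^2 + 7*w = -10*l^2 - 9*l - 49*w^2 + w*(49*l + 21) - 2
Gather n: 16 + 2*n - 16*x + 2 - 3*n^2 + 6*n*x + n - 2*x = -3*n^2 + n*(6*x + 3) - 18*x + 18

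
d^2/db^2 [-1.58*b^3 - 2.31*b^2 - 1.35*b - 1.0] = -9.48*b - 4.62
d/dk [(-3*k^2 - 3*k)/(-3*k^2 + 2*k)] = -15/(9*k^2 - 12*k + 4)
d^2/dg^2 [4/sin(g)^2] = 8*(cos(2*g) + 2)/sin(g)^4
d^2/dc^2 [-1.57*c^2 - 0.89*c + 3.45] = -3.14000000000000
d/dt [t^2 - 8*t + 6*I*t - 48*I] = 2*t - 8 + 6*I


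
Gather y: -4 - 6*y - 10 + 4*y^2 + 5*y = 4*y^2 - y - 14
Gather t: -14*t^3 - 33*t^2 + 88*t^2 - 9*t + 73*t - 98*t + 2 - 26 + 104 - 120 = -14*t^3 + 55*t^2 - 34*t - 40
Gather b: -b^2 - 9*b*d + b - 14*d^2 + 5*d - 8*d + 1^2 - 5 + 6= -b^2 + b*(1 - 9*d) - 14*d^2 - 3*d + 2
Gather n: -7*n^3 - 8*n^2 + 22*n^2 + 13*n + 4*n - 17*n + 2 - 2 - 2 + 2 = -7*n^3 + 14*n^2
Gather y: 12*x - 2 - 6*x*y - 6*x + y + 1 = 6*x + y*(1 - 6*x) - 1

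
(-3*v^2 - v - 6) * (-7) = 21*v^2 + 7*v + 42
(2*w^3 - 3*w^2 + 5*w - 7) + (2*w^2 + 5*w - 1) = 2*w^3 - w^2 + 10*w - 8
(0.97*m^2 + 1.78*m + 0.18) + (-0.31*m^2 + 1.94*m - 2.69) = 0.66*m^2 + 3.72*m - 2.51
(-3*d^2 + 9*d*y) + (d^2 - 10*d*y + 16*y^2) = -2*d^2 - d*y + 16*y^2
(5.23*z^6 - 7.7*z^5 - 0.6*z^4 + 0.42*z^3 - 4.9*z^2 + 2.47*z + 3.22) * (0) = 0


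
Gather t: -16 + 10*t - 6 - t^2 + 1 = -t^2 + 10*t - 21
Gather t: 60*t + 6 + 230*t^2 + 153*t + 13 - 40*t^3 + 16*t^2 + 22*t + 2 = -40*t^3 + 246*t^2 + 235*t + 21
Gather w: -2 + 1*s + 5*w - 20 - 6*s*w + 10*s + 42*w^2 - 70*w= 11*s + 42*w^2 + w*(-6*s - 65) - 22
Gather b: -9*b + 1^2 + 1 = 2 - 9*b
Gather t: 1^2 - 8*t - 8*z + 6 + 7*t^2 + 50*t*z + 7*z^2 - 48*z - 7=7*t^2 + t*(50*z - 8) + 7*z^2 - 56*z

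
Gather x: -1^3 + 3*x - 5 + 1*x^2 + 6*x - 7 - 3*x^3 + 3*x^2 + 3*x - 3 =-3*x^3 + 4*x^2 + 12*x - 16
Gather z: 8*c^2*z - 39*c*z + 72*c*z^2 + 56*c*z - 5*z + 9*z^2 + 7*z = z^2*(72*c + 9) + z*(8*c^2 + 17*c + 2)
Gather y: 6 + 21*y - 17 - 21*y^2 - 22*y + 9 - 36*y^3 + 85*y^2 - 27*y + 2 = -36*y^3 + 64*y^2 - 28*y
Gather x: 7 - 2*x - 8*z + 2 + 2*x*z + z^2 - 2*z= x*(2*z - 2) + z^2 - 10*z + 9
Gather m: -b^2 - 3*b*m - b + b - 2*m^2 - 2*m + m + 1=-b^2 - 2*m^2 + m*(-3*b - 1) + 1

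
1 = 1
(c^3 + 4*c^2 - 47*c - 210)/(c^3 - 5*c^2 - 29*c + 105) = (c + 6)/(c - 3)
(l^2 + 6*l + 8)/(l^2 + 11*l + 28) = (l + 2)/(l + 7)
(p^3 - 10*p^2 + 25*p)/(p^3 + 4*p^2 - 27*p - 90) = p*(p - 5)/(p^2 + 9*p + 18)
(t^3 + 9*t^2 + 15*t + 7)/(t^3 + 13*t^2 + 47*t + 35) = (t + 1)/(t + 5)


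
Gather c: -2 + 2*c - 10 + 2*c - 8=4*c - 20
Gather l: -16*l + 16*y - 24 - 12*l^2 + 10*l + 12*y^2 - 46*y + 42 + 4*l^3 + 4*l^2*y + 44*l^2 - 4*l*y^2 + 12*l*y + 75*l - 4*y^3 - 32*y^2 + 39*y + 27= 4*l^3 + l^2*(4*y + 32) + l*(-4*y^2 + 12*y + 69) - 4*y^3 - 20*y^2 + 9*y + 45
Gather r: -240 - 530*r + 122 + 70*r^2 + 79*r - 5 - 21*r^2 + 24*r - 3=49*r^2 - 427*r - 126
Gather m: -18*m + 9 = 9 - 18*m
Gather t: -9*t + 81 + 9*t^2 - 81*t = 9*t^2 - 90*t + 81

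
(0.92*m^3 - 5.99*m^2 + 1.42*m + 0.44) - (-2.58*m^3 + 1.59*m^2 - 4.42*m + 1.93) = 3.5*m^3 - 7.58*m^2 + 5.84*m - 1.49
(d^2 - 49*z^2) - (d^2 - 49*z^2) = 0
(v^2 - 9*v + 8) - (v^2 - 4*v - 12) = 20 - 5*v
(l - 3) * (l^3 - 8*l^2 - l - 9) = l^4 - 11*l^3 + 23*l^2 - 6*l + 27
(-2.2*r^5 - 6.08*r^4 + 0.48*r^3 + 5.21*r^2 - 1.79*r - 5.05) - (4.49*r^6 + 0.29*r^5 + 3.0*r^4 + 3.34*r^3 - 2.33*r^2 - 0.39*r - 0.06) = -4.49*r^6 - 2.49*r^5 - 9.08*r^4 - 2.86*r^3 + 7.54*r^2 - 1.4*r - 4.99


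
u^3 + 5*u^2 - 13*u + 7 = (u - 1)^2*(u + 7)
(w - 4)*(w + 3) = w^2 - w - 12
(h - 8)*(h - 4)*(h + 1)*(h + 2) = h^4 - 9*h^3 - 2*h^2 + 72*h + 64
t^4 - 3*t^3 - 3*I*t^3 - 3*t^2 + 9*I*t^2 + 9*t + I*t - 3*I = (t - 3)*(t - I)^3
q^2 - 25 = (q - 5)*(q + 5)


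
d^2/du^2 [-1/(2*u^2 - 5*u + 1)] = 2*(4*u^2 - 10*u - (4*u - 5)^2 + 2)/(2*u^2 - 5*u + 1)^3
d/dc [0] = 0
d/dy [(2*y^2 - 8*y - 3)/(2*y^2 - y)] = (14*y^2 + 12*y - 3)/(y^2*(4*y^2 - 4*y + 1))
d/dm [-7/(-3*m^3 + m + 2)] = 7*(1 - 9*m^2)/(-3*m^3 + m + 2)^2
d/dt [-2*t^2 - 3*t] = -4*t - 3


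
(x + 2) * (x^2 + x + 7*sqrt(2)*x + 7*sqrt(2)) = x^3 + 3*x^2 + 7*sqrt(2)*x^2 + 2*x + 21*sqrt(2)*x + 14*sqrt(2)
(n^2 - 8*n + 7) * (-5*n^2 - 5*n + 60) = -5*n^4 + 35*n^3 + 65*n^2 - 515*n + 420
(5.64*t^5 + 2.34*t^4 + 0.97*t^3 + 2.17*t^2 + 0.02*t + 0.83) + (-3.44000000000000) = 5.64*t^5 + 2.34*t^4 + 0.97*t^3 + 2.17*t^2 + 0.02*t - 2.61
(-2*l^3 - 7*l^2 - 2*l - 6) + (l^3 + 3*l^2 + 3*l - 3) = -l^3 - 4*l^2 + l - 9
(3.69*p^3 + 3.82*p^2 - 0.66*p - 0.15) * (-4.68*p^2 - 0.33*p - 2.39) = -17.2692*p^5 - 19.0953*p^4 - 6.9909*p^3 - 8.21*p^2 + 1.6269*p + 0.3585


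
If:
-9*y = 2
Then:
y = -2/9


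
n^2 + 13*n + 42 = (n + 6)*(n + 7)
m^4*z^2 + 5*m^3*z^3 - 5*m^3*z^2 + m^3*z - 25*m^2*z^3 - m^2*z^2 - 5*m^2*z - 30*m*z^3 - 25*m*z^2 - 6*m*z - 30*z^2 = (m - 6)*(m + 5*z)*(m*z + 1)*(m*z + z)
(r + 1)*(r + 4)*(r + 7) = r^3 + 12*r^2 + 39*r + 28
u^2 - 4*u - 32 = (u - 8)*(u + 4)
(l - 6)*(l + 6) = l^2 - 36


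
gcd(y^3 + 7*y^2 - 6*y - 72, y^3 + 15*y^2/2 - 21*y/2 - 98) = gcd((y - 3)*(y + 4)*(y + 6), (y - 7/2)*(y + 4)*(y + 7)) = y + 4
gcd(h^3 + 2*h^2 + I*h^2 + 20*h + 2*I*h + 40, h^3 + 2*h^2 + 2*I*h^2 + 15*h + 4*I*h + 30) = h^2 + h*(2 + 5*I) + 10*I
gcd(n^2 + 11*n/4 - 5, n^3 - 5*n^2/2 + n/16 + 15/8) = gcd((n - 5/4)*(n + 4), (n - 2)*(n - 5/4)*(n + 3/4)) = n - 5/4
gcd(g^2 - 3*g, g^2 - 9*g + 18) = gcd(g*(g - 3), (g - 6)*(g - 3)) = g - 3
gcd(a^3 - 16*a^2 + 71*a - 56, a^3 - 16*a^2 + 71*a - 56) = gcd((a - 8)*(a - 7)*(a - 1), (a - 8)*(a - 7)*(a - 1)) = a^3 - 16*a^2 + 71*a - 56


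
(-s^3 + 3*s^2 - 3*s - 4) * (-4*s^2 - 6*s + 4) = 4*s^5 - 6*s^4 - 10*s^3 + 46*s^2 + 12*s - 16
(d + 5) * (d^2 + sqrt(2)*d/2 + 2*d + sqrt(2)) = d^3 + sqrt(2)*d^2/2 + 7*d^2 + 7*sqrt(2)*d/2 + 10*d + 5*sqrt(2)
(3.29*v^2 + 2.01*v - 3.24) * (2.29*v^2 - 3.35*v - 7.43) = 7.5341*v^4 - 6.4186*v^3 - 38.5978*v^2 - 4.0803*v + 24.0732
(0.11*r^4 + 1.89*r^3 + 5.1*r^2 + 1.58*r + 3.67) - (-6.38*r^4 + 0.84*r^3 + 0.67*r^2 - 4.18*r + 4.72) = 6.49*r^4 + 1.05*r^3 + 4.43*r^2 + 5.76*r - 1.05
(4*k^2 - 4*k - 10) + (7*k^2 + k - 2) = 11*k^2 - 3*k - 12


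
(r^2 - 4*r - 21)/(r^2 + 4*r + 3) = (r - 7)/(r + 1)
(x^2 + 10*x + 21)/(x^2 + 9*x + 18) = (x + 7)/(x + 6)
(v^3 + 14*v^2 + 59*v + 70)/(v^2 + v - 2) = (v^2 + 12*v + 35)/(v - 1)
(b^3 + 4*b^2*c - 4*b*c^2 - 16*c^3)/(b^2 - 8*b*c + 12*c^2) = (b^2 + 6*b*c + 8*c^2)/(b - 6*c)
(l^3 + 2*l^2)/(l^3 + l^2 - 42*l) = l*(l + 2)/(l^2 + l - 42)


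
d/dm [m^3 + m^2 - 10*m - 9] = 3*m^2 + 2*m - 10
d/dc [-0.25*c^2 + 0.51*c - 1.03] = 0.51 - 0.5*c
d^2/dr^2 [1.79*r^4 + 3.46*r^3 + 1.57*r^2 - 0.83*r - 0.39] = 21.48*r^2 + 20.76*r + 3.14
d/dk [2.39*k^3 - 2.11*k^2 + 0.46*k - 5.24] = 7.17*k^2 - 4.22*k + 0.46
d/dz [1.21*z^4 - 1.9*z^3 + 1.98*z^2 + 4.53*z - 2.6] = 4.84*z^3 - 5.7*z^2 + 3.96*z + 4.53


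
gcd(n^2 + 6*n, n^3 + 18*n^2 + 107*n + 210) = n + 6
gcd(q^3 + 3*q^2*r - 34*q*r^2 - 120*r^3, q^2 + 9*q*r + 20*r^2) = q^2 + 9*q*r + 20*r^2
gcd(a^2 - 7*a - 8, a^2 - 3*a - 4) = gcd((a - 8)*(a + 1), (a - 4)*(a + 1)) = a + 1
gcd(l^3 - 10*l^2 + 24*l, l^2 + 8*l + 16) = 1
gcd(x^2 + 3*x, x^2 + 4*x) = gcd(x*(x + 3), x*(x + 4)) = x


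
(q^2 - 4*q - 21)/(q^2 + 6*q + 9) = (q - 7)/(q + 3)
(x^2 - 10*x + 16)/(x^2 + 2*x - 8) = (x - 8)/(x + 4)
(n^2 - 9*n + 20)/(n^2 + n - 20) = (n - 5)/(n + 5)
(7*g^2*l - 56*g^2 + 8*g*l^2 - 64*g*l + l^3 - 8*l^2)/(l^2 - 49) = (7*g^2*l - 56*g^2 + 8*g*l^2 - 64*g*l + l^3 - 8*l^2)/(l^2 - 49)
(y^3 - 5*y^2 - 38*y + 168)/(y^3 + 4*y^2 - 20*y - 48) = (y - 7)/(y + 2)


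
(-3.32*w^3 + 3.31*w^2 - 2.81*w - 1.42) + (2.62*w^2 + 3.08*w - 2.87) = -3.32*w^3 + 5.93*w^2 + 0.27*w - 4.29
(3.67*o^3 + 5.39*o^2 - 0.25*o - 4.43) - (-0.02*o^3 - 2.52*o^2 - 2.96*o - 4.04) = 3.69*o^3 + 7.91*o^2 + 2.71*o - 0.39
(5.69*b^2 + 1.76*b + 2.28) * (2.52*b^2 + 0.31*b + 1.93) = 14.3388*b^4 + 6.1991*b^3 + 17.2729*b^2 + 4.1036*b + 4.4004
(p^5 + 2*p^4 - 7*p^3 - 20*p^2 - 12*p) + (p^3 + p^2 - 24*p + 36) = p^5 + 2*p^4 - 6*p^3 - 19*p^2 - 36*p + 36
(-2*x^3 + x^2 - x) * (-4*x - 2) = 8*x^4 + 2*x^2 + 2*x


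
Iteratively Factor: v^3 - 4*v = (v)*(v^2 - 4) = v*(v - 2)*(v + 2)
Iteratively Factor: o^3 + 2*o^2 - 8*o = (o)*(o^2 + 2*o - 8) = o*(o + 4)*(o - 2)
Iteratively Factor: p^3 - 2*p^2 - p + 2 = (p + 1)*(p^2 - 3*p + 2) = (p - 1)*(p + 1)*(p - 2)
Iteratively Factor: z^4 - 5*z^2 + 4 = (z + 1)*(z^3 - z^2 - 4*z + 4) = (z + 1)*(z + 2)*(z^2 - 3*z + 2) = (z - 1)*(z + 1)*(z + 2)*(z - 2)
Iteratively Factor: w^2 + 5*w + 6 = (w + 2)*(w + 3)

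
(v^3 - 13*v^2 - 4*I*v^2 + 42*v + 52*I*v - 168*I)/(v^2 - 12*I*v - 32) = (v^2 - 13*v + 42)/(v - 8*I)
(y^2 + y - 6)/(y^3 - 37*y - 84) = (y - 2)/(y^2 - 3*y - 28)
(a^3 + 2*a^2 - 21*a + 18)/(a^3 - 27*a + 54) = (a - 1)/(a - 3)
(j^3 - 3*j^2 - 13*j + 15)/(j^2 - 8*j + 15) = (j^2 + 2*j - 3)/(j - 3)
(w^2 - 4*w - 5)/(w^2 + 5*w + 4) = (w - 5)/(w + 4)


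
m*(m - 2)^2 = m^3 - 4*m^2 + 4*m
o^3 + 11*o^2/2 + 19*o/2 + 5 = (o + 1)*(o + 2)*(o + 5/2)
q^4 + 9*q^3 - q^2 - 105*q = q*(q - 3)*(q + 5)*(q + 7)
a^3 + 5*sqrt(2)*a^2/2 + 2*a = a*(a + sqrt(2)/2)*(a + 2*sqrt(2))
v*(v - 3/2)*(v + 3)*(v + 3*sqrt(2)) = v^4 + 3*v^3/2 + 3*sqrt(2)*v^3 - 9*v^2/2 + 9*sqrt(2)*v^2/2 - 27*sqrt(2)*v/2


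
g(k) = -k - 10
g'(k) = -1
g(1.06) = -11.06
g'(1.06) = -1.00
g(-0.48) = -9.52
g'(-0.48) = -1.00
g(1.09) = -11.09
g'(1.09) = -1.00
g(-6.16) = -3.84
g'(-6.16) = -1.00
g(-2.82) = -7.18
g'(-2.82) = -1.00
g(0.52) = -10.52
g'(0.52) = -1.00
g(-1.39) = -8.61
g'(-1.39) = -1.00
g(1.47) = -11.47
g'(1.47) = -1.00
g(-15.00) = 5.00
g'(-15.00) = -1.00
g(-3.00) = -7.00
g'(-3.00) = -1.00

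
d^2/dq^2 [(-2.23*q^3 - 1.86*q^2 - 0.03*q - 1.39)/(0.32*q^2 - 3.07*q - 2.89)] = (2.22044604925031e-16*q^5 - 49.820334*q^3 - 129.886158*q^2 - 103.724346*q - 59.30964)/(0.032768*q^6 - 0.943104*q^5 + 8.160096*q^4 - 11.899627*q^3 - 73.695867*q^2 - 76.922841*q - 24.137569)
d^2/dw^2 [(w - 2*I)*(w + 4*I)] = 2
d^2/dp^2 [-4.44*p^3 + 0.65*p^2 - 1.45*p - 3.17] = 1.3 - 26.64*p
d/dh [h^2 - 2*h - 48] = 2*h - 2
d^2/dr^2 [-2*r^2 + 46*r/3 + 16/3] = -4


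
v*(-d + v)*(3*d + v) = -3*d^2*v + 2*d*v^2 + v^3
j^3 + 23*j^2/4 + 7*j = j*(j + 7/4)*(j + 4)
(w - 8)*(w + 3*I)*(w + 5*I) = w^3 - 8*w^2 + 8*I*w^2 - 15*w - 64*I*w + 120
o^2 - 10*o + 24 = (o - 6)*(o - 4)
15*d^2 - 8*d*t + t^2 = (-5*d + t)*(-3*d + t)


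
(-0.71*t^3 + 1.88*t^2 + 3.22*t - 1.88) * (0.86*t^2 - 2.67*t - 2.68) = -0.6106*t^5 + 3.5125*t^4 - 0.347599999999999*t^3 - 15.2526*t^2 - 3.61*t + 5.0384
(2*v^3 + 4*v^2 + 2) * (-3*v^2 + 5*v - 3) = -6*v^5 - 2*v^4 + 14*v^3 - 18*v^2 + 10*v - 6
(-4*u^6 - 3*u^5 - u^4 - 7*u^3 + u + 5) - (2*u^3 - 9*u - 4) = -4*u^6 - 3*u^5 - u^4 - 9*u^3 + 10*u + 9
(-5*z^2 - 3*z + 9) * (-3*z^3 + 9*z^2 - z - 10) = 15*z^5 - 36*z^4 - 49*z^3 + 134*z^2 + 21*z - 90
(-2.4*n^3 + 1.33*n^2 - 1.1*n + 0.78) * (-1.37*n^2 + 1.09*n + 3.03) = 3.288*n^5 - 4.4381*n^4 - 4.3153*n^3 + 1.7623*n^2 - 2.4828*n + 2.3634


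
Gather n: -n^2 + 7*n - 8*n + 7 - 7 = -n^2 - n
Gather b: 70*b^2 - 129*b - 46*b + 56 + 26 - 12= 70*b^2 - 175*b + 70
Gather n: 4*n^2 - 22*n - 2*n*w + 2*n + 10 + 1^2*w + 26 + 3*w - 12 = 4*n^2 + n*(-2*w - 20) + 4*w + 24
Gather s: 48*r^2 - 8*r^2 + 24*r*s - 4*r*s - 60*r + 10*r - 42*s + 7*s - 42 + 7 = 40*r^2 - 50*r + s*(20*r - 35) - 35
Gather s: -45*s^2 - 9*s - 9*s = -45*s^2 - 18*s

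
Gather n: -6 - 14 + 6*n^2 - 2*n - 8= 6*n^2 - 2*n - 28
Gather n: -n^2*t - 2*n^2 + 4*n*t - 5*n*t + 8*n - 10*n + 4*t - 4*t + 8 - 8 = n^2*(-t - 2) + n*(-t - 2)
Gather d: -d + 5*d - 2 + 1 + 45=4*d + 44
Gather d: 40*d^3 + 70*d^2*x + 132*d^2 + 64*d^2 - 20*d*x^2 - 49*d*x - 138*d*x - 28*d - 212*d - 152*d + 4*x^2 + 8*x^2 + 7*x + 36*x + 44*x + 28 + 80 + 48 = 40*d^3 + d^2*(70*x + 196) + d*(-20*x^2 - 187*x - 392) + 12*x^2 + 87*x + 156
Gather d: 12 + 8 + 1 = 21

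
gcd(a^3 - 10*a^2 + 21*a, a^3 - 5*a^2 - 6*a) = a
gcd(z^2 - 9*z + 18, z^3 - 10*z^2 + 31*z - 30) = z - 3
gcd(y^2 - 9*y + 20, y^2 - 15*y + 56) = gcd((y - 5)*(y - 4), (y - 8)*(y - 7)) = 1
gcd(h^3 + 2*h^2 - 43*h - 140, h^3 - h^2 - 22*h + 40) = h + 5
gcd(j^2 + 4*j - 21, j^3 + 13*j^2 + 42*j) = j + 7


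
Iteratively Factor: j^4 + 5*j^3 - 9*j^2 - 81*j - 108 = (j + 3)*(j^3 + 2*j^2 - 15*j - 36) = (j - 4)*(j + 3)*(j^2 + 6*j + 9) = (j - 4)*(j + 3)^2*(j + 3)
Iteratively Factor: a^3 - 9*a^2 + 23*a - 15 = (a - 1)*(a^2 - 8*a + 15) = (a - 3)*(a - 1)*(a - 5)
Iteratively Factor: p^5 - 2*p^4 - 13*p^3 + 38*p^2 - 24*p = (p - 1)*(p^4 - p^3 - 14*p^2 + 24*p) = p*(p - 1)*(p^3 - p^2 - 14*p + 24) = p*(p - 3)*(p - 1)*(p^2 + 2*p - 8) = p*(p - 3)*(p - 1)*(p + 4)*(p - 2)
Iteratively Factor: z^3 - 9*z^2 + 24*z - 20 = (z - 5)*(z^2 - 4*z + 4) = (z - 5)*(z - 2)*(z - 2)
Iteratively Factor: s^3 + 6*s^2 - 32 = (s - 2)*(s^2 + 8*s + 16) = (s - 2)*(s + 4)*(s + 4)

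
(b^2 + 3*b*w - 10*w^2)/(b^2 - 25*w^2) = (-b + 2*w)/(-b + 5*w)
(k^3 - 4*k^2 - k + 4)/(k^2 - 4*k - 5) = (k^2 - 5*k + 4)/(k - 5)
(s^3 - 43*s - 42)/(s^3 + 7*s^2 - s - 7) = (s^2 - s - 42)/(s^2 + 6*s - 7)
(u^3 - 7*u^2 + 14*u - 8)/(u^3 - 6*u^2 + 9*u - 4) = (u - 2)/(u - 1)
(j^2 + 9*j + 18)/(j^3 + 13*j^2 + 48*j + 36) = (j + 3)/(j^2 + 7*j + 6)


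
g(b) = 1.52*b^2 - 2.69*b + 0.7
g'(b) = 3.04*b - 2.69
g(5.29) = 29.01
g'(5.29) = 13.39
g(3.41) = 9.20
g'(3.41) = 7.68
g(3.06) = 6.70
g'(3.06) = 6.61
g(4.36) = 17.87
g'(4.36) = 10.56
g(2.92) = 5.81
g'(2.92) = 6.19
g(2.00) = 1.40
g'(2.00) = 3.39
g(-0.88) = 4.24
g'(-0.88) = -5.37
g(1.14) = -0.39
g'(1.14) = 0.78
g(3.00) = 6.31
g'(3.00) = 6.43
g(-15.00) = 383.05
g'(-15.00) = -48.29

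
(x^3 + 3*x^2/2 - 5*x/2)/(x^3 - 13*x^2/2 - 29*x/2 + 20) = x/(x - 8)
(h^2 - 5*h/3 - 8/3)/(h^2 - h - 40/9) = 3*(h + 1)/(3*h + 5)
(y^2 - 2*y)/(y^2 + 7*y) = (y - 2)/(y + 7)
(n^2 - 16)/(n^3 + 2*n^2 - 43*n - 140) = (n - 4)/(n^2 - 2*n - 35)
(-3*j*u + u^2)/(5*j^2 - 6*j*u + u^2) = u*(-3*j + u)/(5*j^2 - 6*j*u + u^2)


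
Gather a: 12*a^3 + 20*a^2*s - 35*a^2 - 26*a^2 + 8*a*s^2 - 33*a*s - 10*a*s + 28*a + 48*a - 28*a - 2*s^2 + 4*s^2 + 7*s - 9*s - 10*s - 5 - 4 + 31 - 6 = 12*a^3 + a^2*(20*s - 61) + a*(8*s^2 - 43*s + 48) + 2*s^2 - 12*s + 16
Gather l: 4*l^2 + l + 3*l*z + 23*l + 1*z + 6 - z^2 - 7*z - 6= 4*l^2 + l*(3*z + 24) - z^2 - 6*z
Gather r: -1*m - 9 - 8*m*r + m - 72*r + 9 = r*(-8*m - 72)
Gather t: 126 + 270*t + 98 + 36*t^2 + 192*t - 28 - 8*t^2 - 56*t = 28*t^2 + 406*t + 196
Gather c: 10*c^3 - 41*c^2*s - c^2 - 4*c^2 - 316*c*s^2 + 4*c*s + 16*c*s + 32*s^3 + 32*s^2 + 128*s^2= 10*c^3 + c^2*(-41*s - 5) + c*(-316*s^2 + 20*s) + 32*s^3 + 160*s^2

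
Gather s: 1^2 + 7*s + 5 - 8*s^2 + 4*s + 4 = -8*s^2 + 11*s + 10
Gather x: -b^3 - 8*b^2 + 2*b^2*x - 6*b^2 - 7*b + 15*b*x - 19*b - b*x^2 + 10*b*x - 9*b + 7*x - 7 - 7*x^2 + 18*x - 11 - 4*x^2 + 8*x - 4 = -b^3 - 14*b^2 - 35*b + x^2*(-b - 11) + x*(2*b^2 + 25*b + 33) - 22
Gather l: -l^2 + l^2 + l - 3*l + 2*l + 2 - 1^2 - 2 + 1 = 0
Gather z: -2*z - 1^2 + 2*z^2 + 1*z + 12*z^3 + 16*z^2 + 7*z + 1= 12*z^3 + 18*z^2 + 6*z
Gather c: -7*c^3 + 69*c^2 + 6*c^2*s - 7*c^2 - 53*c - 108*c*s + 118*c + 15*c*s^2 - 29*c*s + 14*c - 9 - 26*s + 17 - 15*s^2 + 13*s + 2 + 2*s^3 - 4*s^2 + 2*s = -7*c^3 + c^2*(6*s + 62) + c*(15*s^2 - 137*s + 79) + 2*s^3 - 19*s^2 - 11*s + 10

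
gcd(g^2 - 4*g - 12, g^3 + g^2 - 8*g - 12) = g + 2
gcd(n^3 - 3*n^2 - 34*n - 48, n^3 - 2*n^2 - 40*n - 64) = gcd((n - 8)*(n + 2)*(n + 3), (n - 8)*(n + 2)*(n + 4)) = n^2 - 6*n - 16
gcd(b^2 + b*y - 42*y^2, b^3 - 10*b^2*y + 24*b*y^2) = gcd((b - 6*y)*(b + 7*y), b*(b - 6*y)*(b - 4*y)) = -b + 6*y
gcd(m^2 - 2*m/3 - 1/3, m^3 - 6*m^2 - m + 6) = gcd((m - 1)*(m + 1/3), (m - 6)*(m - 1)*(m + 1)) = m - 1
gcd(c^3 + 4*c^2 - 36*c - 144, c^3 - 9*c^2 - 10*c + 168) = c^2 - 2*c - 24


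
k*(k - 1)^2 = k^3 - 2*k^2 + k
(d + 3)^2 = d^2 + 6*d + 9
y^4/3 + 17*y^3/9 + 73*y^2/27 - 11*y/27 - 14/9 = (y/3 + 1)*(y - 2/3)*(y + 1)*(y + 7/3)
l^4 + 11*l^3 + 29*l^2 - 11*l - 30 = (l - 1)*(l + 1)*(l + 5)*(l + 6)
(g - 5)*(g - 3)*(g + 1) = g^3 - 7*g^2 + 7*g + 15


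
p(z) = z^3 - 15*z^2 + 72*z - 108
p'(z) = 3*z^2 - 30*z + 72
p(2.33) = -9.02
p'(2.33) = 18.39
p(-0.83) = -178.67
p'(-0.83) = 98.97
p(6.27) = 0.24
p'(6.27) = 1.84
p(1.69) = -24.33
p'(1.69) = 29.87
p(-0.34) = -134.25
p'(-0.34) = 82.55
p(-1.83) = -296.12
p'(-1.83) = 136.95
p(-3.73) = -637.15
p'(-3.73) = 225.64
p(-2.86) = -460.01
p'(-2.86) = 182.34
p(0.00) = -108.00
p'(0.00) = 72.00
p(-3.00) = -486.00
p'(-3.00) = 189.00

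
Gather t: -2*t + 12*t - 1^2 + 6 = 10*t + 5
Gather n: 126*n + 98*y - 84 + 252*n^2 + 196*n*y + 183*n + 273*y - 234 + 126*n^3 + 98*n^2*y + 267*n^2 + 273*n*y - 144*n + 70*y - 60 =126*n^3 + n^2*(98*y + 519) + n*(469*y + 165) + 441*y - 378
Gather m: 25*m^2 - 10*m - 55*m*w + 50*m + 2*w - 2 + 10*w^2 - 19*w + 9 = 25*m^2 + m*(40 - 55*w) + 10*w^2 - 17*w + 7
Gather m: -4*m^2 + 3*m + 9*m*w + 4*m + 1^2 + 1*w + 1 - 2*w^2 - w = -4*m^2 + m*(9*w + 7) - 2*w^2 + 2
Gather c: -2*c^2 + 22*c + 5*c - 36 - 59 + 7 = -2*c^2 + 27*c - 88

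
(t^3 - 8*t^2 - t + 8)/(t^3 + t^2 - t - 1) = (t - 8)/(t + 1)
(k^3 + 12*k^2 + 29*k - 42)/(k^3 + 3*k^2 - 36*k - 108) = (k^2 + 6*k - 7)/(k^2 - 3*k - 18)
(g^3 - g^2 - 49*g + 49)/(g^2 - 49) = g - 1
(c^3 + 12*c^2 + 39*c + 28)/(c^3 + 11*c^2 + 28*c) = (c + 1)/c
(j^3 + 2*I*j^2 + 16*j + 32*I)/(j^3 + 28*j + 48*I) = (j - 4*I)/(j - 6*I)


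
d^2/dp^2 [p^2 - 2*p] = 2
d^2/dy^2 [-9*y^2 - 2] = -18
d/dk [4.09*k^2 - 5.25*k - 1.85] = 8.18*k - 5.25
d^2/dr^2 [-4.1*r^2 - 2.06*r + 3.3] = -8.20000000000000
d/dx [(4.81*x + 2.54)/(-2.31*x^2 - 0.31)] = (11.1111*x^2 + 11.7348*x - 1.4911)/(5.3361*x^4 + 1.4322*x^2 + 0.0961)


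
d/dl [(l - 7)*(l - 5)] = 2*l - 12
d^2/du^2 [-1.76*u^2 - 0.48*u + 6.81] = -3.52000000000000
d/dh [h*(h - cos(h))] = h*(sin(h) + 1) + h - cos(h)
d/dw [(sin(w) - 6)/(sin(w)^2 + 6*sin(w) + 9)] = (15 - sin(w))*cos(w)/(sin(w) + 3)^3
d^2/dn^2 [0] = 0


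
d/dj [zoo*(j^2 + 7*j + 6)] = zoo*(j + 1)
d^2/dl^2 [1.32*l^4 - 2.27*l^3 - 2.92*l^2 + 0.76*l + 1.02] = 15.84*l^2 - 13.62*l - 5.84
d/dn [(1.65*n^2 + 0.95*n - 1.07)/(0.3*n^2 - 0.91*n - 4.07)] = (-1.7865*n^2 - 12.789*n - 4.8402)/(0.09*n^4 - 0.546*n^3 - 1.6139*n^2 + 7.4074*n + 16.5649)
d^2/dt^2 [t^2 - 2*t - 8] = 2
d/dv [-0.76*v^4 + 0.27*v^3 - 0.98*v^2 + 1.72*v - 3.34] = -3.04*v^3 + 0.81*v^2 - 1.96*v + 1.72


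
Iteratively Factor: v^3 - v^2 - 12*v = (v + 3)*(v^2 - 4*v) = v*(v + 3)*(v - 4)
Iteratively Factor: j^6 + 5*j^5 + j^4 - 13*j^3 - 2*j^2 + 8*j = (j)*(j^5 + 5*j^4 + j^3 - 13*j^2 - 2*j + 8) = j*(j + 2)*(j^4 + 3*j^3 - 5*j^2 - 3*j + 4) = j*(j - 1)*(j + 2)*(j^3 + 4*j^2 - j - 4) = j*(j - 1)^2*(j + 2)*(j^2 + 5*j + 4) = j*(j - 1)^2*(j + 1)*(j + 2)*(j + 4)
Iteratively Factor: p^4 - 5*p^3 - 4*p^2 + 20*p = (p - 2)*(p^3 - 3*p^2 - 10*p) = (p - 5)*(p - 2)*(p^2 + 2*p) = p*(p - 5)*(p - 2)*(p + 2)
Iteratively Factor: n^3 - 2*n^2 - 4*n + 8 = (n - 2)*(n^2 - 4) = (n - 2)*(n + 2)*(n - 2)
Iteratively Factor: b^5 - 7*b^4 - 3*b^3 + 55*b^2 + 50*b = (b + 2)*(b^4 - 9*b^3 + 15*b^2 + 25*b) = (b + 1)*(b + 2)*(b^3 - 10*b^2 + 25*b) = b*(b + 1)*(b + 2)*(b^2 - 10*b + 25) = b*(b - 5)*(b + 1)*(b + 2)*(b - 5)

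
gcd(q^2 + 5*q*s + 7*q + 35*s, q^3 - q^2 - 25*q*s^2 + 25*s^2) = q + 5*s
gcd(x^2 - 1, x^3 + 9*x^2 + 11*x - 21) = x - 1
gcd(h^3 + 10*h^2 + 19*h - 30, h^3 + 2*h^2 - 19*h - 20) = h + 5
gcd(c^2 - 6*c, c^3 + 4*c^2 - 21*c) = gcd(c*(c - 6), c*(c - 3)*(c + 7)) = c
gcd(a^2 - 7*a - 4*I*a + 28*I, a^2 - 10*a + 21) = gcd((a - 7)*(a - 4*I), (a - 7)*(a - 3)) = a - 7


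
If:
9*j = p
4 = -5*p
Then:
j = -4/45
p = -4/5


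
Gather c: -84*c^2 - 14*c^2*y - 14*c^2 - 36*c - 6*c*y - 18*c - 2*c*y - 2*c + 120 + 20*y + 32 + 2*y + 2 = c^2*(-14*y - 98) + c*(-8*y - 56) + 22*y + 154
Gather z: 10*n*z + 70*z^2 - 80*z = 70*z^2 + z*(10*n - 80)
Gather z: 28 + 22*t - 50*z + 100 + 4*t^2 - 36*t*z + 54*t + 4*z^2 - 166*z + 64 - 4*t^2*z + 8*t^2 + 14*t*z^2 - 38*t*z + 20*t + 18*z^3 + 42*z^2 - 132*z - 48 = 12*t^2 + 96*t + 18*z^3 + z^2*(14*t + 46) + z*(-4*t^2 - 74*t - 348) + 144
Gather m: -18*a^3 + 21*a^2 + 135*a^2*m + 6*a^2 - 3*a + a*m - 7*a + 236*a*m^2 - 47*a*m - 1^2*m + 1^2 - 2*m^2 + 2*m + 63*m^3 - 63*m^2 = -18*a^3 + 27*a^2 - 10*a + 63*m^3 + m^2*(236*a - 65) + m*(135*a^2 - 46*a + 1) + 1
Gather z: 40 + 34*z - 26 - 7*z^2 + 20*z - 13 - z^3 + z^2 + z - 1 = -z^3 - 6*z^2 + 55*z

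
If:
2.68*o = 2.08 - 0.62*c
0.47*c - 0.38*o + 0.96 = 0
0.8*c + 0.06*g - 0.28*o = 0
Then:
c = -1.19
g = 20.80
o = 1.05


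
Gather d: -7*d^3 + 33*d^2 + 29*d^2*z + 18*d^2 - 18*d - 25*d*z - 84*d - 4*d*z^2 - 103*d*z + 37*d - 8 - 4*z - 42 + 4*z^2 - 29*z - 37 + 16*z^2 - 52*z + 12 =-7*d^3 + d^2*(29*z + 51) + d*(-4*z^2 - 128*z - 65) + 20*z^2 - 85*z - 75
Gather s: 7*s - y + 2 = 7*s - y + 2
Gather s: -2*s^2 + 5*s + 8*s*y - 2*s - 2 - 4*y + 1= -2*s^2 + s*(8*y + 3) - 4*y - 1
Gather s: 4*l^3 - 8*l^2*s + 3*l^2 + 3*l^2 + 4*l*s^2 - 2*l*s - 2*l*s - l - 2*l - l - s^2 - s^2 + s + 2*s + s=4*l^3 + 6*l^2 - 4*l + s^2*(4*l - 2) + s*(-8*l^2 - 4*l + 4)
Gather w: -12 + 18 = 6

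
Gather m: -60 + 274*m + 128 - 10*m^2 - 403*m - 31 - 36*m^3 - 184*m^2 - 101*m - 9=-36*m^3 - 194*m^2 - 230*m + 28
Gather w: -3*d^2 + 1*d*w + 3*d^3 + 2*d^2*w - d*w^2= 3*d^3 - 3*d^2 - d*w^2 + w*(2*d^2 + d)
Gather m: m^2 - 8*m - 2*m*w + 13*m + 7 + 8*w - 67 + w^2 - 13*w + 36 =m^2 + m*(5 - 2*w) + w^2 - 5*w - 24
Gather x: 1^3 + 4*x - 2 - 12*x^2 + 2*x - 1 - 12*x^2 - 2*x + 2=-24*x^2 + 4*x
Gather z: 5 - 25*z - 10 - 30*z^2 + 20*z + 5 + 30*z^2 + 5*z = 0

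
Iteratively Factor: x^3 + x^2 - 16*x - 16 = (x - 4)*(x^2 + 5*x + 4) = (x - 4)*(x + 4)*(x + 1)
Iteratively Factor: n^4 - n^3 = (n - 1)*(n^3) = n*(n - 1)*(n^2) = n^2*(n - 1)*(n)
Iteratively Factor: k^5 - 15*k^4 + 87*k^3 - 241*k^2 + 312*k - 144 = (k - 1)*(k^4 - 14*k^3 + 73*k^2 - 168*k + 144) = (k - 4)*(k - 1)*(k^3 - 10*k^2 + 33*k - 36) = (k - 4)*(k - 3)*(k - 1)*(k^2 - 7*k + 12) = (k - 4)*(k - 3)^2*(k - 1)*(k - 4)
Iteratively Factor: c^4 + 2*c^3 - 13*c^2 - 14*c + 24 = (c + 4)*(c^3 - 2*c^2 - 5*c + 6) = (c - 3)*(c + 4)*(c^2 + c - 2) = (c - 3)*(c + 2)*(c + 4)*(c - 1)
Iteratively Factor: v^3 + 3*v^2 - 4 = (v - 1)*(v^2 + 4*v + 4) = (v - 1)*(v + 2)*(v + 2)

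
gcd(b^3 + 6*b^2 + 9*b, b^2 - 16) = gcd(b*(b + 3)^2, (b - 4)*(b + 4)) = 1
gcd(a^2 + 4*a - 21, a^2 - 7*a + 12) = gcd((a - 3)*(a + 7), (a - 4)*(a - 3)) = a - 3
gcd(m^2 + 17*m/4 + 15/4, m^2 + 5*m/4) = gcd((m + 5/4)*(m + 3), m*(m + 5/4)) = m + 5/4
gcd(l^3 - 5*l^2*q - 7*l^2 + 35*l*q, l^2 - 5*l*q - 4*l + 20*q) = -l + 5*q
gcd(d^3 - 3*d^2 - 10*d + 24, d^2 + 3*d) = d + 3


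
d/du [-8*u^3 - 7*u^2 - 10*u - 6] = -24*u^2 - 14*u - 10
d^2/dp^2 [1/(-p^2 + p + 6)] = 2*(-p^2 + p + (2*p - 1)^2 + 6)/(-p^2 + p + 6)^3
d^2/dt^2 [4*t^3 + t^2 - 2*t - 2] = 24*t + 2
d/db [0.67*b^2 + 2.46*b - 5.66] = 1.34*b + 2.46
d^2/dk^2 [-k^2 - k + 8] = -2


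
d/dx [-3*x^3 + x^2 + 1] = x*(2 - 9*x)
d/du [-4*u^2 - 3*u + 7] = -8*u - 3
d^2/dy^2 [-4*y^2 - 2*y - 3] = -8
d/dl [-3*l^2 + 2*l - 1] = 2 - 6*l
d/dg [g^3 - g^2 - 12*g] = 3*g^2 - 2*g - 12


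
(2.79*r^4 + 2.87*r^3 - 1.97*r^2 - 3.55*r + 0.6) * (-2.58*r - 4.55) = -7.1982*r^5 - 20.0991*r^4 - 7.9759*r^3 + 18.1225*r^2 + 14.6045*r - 2.73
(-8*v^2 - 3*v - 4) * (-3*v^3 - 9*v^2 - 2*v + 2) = 24*v^5 + 81*v^4 + 55*v^3 + 26*v^2 + 2*v - 8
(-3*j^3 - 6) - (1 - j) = -3*j^3 + j - 7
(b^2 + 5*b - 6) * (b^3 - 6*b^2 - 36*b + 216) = b^5 - b^4 - 72*b^3 + 72*b^2 + 1296*b - 1296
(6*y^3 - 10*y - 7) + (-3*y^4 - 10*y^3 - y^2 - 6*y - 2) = -3*y^4 - 4*y^3 - y^2 - 16*y - 9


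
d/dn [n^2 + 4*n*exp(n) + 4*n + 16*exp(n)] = 4*n*exp(n) + 2*n + 20*exp(n) + 4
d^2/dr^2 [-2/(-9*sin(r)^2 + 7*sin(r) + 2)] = 2*(-324*sin(r)^3 - 135*sin(r)^2 + 230*sin(r) - 134)/((sin(r) - 1)^2*(9*sin(r) + 2)^3)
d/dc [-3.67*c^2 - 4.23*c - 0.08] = -7.34*c - 4.23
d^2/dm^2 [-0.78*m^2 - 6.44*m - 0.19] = -1.56000000000000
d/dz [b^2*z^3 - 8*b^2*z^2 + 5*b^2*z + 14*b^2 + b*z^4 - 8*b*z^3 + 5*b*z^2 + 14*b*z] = b*(3*b*z^2 - 16*b*z + 5*b + 4*z^3 - 24*z^2 + 10*z + 14)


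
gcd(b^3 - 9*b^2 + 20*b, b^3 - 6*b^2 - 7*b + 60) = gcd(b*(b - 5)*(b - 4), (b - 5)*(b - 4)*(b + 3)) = b^2 - 9*b + 20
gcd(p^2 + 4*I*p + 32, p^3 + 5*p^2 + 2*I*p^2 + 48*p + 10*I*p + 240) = p + 8*I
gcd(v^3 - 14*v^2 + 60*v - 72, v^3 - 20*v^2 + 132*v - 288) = v^2 - 12*v + 36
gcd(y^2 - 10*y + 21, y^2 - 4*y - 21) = y - 7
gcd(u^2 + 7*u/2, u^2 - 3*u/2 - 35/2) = u + 7/2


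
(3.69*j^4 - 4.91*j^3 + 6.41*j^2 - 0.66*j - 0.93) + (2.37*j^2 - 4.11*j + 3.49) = 3.69*j^4 - 4.91*j^3 + 8.78*j^2 - 4.77*j + 2.56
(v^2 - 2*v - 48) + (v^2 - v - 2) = 2*v^2 - 3*v - 50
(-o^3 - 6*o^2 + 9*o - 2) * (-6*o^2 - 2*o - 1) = 6*o^5 + 38*o^4 - 41*o^3 - 5*o + 2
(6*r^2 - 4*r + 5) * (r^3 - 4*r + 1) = 6*r^5 - 4*r^4 - 19*r^3 + 22*r^2 - 24*r + 5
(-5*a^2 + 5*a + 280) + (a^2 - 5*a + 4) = 284 - 4*a^2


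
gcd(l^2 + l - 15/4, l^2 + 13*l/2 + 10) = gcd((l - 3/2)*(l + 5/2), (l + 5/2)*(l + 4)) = l + 5/2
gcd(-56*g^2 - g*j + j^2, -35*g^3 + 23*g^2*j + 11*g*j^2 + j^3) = 7*g + j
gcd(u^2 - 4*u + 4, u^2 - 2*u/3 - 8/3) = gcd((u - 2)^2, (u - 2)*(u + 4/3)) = u - 2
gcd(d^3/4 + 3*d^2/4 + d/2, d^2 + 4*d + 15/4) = 1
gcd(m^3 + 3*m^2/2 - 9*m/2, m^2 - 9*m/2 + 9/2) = m - 3/2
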